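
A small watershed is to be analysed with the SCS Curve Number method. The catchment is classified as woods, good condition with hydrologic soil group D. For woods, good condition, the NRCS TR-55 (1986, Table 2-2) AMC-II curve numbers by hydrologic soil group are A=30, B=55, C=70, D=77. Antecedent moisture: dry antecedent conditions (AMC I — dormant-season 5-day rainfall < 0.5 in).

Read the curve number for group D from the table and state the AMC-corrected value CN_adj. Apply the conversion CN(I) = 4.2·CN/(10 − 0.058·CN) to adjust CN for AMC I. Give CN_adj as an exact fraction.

CN_adj = 161700/2767 ≈ 58.439

NRCS table: woods, good condition, soil group D → CN(II) = 77
CN(I) from CN(II)=77: (4.2·77)/(10 − 0.058·77) = 161700/2767 ≈ 58.439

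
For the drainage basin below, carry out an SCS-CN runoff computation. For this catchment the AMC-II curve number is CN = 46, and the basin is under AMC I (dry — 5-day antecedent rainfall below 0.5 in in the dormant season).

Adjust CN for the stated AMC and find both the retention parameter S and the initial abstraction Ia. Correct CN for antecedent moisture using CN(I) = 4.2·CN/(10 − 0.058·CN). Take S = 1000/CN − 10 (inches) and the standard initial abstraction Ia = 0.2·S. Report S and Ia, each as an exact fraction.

Dry (AMC I): CN(I) = 4.2·46/(10 − 0.058·46) = (966/5)/(1833/250) = 16100/611 ≈ 26.350
S = 1000/(16100/611) − 10 = 4500/161 in ≈ 27.950 in
Ia = 0.2S: 0.2·27.950 = 5.590 in (exactly 900/161)

S = 4500/161 in ≈ 27.950 in; Ia = 900/161 in ≈ 5.590 in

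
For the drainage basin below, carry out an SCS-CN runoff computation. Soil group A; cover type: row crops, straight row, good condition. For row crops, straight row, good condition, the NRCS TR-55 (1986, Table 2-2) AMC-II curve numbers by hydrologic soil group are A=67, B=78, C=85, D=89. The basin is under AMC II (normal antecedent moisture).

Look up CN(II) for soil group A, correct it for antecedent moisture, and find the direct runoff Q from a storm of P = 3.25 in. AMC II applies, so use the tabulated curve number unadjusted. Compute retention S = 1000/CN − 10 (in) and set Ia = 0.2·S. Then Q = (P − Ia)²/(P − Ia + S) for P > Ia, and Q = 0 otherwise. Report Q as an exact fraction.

Q = 368449/516436 in ≈ 0.713 in

NRCS table: row crops, straight row, good condition, soil group A → CN(II) = 67
Average conditions: CN = 67 (no AMC adjustment).
Retention S: 1000/CN − 10 with CN=67.000 → S = 330/67 ≈ 4.925 in
Ia = 0.2·(330/67) = 66/67 in ≈ 0.985 in
Since P=3.250 > Ia=0.985: effective rainfall P−Ia = 607/268 in
Runoff Q = (P−Ia)²/(P−Ia+S) = (2.265)²/(2.265+4.925) = 368449/516436 ≈ 0.713 in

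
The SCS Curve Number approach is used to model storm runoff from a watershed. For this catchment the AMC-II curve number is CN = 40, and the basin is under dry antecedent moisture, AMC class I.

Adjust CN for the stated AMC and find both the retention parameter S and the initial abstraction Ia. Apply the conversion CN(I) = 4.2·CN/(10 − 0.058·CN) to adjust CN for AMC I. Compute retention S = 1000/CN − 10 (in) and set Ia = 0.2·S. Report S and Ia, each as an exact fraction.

Adjust CN=40 to AMC I: 4.2·40/(10 − 0.058·40) → 168 ÷ (192/25) = 175/8 ≈ 21.875
S = 1000/(175/8) − 10 = 250/7 in ≈ 35.714 in
Initial abstraction Ia = S/5 = (250/7)/5 = 50/7 ≈ 7.143 in

S = 250/7 in ≈ 35.714 in; Ia = 50/7 in ≈ 7.143 in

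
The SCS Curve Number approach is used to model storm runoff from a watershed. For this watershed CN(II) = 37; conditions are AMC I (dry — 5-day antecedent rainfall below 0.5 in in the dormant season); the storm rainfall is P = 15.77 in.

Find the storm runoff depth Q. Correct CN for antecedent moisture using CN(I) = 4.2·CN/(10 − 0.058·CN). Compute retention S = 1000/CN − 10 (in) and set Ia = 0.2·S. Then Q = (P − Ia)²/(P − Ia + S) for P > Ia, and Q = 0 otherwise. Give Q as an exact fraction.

Q = 803665801/659891300 in ≈ 1.218 in

Dry (AMC I): CN(I) = 4.2·37/(10 − 0.058·37) = (777/5)/(3927/500) = 3700/187 ≈ 19.786
S = 1000/(3700/187) − 10 = 1500/37 in ≈ 40.541 in
Initial abstraction Ia = S/5 = (1500/37)/5 = 300/37 ≈ 8.108 in
Excess rainfall: 15.770 − 8.108 = 7.662 in; P > Ia so Q > 0
Runoff Q = (P−Ia)²/(P−Ia+S) = (7.662)²/(7.662+40.541) = 803665801/659891300 ≈ 1.218 in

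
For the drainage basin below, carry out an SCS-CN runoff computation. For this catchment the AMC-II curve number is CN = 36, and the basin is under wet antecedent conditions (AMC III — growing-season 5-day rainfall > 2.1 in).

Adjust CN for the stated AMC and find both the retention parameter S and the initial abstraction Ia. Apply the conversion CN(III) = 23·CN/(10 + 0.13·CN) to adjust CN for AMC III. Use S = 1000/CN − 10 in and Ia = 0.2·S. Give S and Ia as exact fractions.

Wet (AMC III): CN(III) = 23·36/(10 + 0.13·36) = 828/(367/25) = 20700/367 ≈ 56.403
Retention S: 1000/CN − 10 with CN=56.403 → S = 1600/207 ≈ 7.729 in
Ia = 0.2·(1600/207) = 320/207 in ≈ 1.546 in

S = 1600/207 in ≈ 7.729 in; Ia = 320/207 in ≈ 1.546 in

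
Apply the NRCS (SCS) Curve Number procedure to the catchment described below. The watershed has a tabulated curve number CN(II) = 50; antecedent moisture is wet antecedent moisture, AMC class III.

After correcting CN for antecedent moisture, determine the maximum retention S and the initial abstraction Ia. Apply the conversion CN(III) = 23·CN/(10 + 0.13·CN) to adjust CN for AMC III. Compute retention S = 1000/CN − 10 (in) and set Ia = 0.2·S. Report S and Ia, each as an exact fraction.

CN(III) from CN(II)=50: (23·50)/(10 + 0.13·50) = 2300/33 ≈ 69.697
Max retention: S = 1000/(2300/33) − 10 = 100/23 in (≈ 4.348 in)
Initial abstraction Ia = S/5 = (100/23)/5 = 20/23 ≈ 0.870 in

S = 100/23 in ≈ 4.348 in; Ia = 20/23 in ≈ 0.870 in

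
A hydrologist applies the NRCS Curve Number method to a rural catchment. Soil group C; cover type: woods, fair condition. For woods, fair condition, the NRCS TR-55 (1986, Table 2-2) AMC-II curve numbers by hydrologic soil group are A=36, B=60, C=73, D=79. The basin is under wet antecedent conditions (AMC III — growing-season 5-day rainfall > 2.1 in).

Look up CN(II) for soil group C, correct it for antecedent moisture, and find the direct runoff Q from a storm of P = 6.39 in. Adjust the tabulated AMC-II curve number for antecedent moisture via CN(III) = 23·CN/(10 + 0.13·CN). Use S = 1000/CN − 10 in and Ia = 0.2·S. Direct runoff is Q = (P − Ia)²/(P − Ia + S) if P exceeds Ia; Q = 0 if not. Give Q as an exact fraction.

NRCS table: woods, fair condition, soil group C → CN(II) = 73
Wet (AMC III): CN(III) = 23·73/(10 + 0.13·73) = 1679/(1949/100) = 167900/1949 ≈ 86.147
Max retention: S = 1000/(167900/1949) − 10 = 2700/1679 in (≈ 1.608 in)
Initial abstraction Ia = S/5 = (2700/1679)/5 = 540/1679 ≈ 0.322 in
Since P=6.390 > Ia=0.322: effective rainfall P−Ia = 1018881/167900 in
Runoff Q = (P−Ia)²/(P−Ia+S) = (6.068)²/(6.068+1.608) = 115346499129/24044791100 ≈ 4.797 in

Q = 115346499129/24044791100 in ≈ 4.797 in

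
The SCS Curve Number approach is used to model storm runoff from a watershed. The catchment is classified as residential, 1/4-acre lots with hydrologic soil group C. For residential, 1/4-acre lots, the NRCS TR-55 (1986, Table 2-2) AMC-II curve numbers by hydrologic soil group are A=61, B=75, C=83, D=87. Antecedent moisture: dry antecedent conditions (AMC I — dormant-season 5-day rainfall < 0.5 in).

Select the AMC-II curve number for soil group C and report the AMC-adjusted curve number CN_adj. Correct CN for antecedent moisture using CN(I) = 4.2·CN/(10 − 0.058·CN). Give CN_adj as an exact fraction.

NRCS table: residential, 1/4-acre lots, soil group C → CN(II) = 83
Dry (AMC I): CN(I) = 4.2·83/(10 − 0.058·83) = (1743/5)/(2593/500) = 174300/2593 ≈ 67.219

CN_adj = 174300/2593 ≈ 67.219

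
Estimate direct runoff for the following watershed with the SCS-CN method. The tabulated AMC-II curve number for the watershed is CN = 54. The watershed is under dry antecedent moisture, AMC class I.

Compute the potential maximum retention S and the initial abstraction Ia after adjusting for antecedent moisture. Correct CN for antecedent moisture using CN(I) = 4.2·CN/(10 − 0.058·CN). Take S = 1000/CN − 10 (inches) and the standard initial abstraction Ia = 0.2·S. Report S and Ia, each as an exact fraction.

S = 11500/567 in ≈ 20.282 in; Ia = 2300/567 in ≈ 4.056 in

Dry (AMC I): CN(I) = 4.2·54/(10 − 0.058·54) = (1134/5)/(1717/250) = 56700/1717 ≈ 33.023
Retention S: 1000/CN − 10 with CN=33.023 → S = 11500/567 ≈ 20.282 in
Ia = 0.2·(11500/567) = 2300/567 in ≈ 4.056 in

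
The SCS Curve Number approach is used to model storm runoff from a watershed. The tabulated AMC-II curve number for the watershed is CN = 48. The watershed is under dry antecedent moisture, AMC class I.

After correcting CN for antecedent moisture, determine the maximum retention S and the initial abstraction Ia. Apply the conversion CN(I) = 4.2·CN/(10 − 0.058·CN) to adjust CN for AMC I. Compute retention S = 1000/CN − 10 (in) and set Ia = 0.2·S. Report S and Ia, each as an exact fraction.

Adjust CN=48 to AMC I: 4.2·48/(10 − 0.058·48) → (1008/5) ÷ (902/125) = 12600/451 ≈ 27.938
S = 1000/(12600/451) − 10 = 1625/63 in ≈ 25.794 in
Initial abstraction Ia = S/5 = (1625/63)/5 = 325/63 ≈ 5.159 in

S = 1625/63 in ≈ 25.794 in; Ia = 325/63 in ≈ 5.159 in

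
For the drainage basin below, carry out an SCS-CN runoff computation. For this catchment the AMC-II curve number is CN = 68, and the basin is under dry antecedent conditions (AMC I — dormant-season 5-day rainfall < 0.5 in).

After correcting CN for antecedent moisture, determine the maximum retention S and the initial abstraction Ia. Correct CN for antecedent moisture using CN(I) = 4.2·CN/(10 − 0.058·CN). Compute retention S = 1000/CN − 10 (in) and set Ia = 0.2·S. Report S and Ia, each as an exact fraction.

Adjust CN=68 to AMC I: 4.2·68/(10 − 0.058·68) → (1428/5) ÷ (757/125) = 35700/757 ≈ 47.160
S = 1000/(35700/757) − 10 = 4000/357 in ≈ 11.204 in
Ia = 0.2S: 0.2·11.204 = 2.241 in (exactly 800/357)

S = 4000/357 in ≈ 11.204 in; Ia = 800/357 in ≈ 2.241 in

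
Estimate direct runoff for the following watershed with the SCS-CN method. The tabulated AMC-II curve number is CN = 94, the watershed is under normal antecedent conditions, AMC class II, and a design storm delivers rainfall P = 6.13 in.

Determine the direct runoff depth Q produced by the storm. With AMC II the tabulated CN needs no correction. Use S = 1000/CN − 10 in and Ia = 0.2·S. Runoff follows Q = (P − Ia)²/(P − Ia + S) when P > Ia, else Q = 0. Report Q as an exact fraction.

Q = 795860521/146691700 in ≈ 5.425 in

CN(II) = 94; AMC II needs no correction.
S = 1000/94 − 10 = 30/47 in ≈ 0.638 in
Ia = 0.2S: 0.2·0.638 = 0.128 in (exactly 6/47)
Excess rainfall: 6.130 − 0.128 = 6.002 in; P > Ia so Q > 0
Runoff Q = (P−Ia)²/(P−Ia+S) = (6.002)²/(6.002+0.638) = 795860521/146691700 ≈ 5.425 in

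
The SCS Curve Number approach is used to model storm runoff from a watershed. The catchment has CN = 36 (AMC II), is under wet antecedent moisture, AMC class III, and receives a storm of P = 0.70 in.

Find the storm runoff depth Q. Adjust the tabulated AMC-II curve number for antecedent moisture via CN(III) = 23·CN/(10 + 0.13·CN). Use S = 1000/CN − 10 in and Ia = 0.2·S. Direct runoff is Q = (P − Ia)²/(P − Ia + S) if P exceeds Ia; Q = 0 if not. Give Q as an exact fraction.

CN(III) from CN(II)=36: (23·36)/(10 + 0.13·36) = 20700/367 ≈ 56.403
Max retention: S = 1000/(20700/367) − 10 = 1600/207 in (≈ 7.729 in)
Ia = 0.2·(1600/207) = 320/207 in ≈ 1.546 in
P = 0.700 ≤ Ia = 1.546 in: entire storm abstracted, Q = 0.

Q = 0 in ≈ 0.000 in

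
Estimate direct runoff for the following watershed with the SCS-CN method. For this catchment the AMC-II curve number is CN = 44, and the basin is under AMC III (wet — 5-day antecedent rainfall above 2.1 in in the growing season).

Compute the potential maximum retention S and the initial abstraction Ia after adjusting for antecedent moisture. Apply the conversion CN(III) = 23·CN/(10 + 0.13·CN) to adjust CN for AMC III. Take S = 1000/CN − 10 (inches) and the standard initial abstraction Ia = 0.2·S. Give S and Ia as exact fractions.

S = 1400/253 in ≈ 5.534 in; Ia = 280/253 in ≈ 1.107 in

CN(III) from CN(II)=44: (23·44)/(10 + 0.13·44) = 25300/393 ≈ 64.377
Max retention: S = 1000/(25300/393) − 10 = 1400/253 in (≈ 5.534 in)
Initial abstraction Ia = S/5 = (1400/253)/5 = 280/253 ≈ 1.107 in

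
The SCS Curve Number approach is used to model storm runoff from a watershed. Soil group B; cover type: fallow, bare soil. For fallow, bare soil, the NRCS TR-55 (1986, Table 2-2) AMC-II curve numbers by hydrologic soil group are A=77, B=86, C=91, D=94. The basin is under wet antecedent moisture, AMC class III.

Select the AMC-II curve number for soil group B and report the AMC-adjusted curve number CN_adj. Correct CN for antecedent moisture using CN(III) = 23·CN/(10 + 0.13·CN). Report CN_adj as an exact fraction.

CN_adj = 98900/1059 ≈ 93.390

NRCS table: fallow, bare soil, soil group B → CN(II) = 86
Wet (AMC III): CN(III) = 23·86/(10 + 0.13·86) = 1978/(1059/50) = 98900/1059 ≈ 93.390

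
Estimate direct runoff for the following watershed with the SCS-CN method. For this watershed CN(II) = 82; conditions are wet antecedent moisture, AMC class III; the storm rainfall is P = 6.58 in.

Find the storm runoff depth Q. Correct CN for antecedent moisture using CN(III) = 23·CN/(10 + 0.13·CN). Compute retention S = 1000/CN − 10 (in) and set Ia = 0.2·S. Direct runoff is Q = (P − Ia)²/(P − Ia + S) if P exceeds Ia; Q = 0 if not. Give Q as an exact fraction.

CN(III) from CN(II)=82: (23·82)/(10 + 0.13·82) = 94300/1033 ≈ 91.288
S = 1000/(94300/1033) − 10 = 900/943 in ≈ 0.954 in
Initial abstraction Ia = S/5 = (900/943)/5 = 180/943 ≈ 0.191 in
Excess rainfall: 6.580 − 0.191 = 6.389 in; P > Ia so Q > 0
Q = (301247/47150)²/((301247/47150) + 900/943) = (90749755009/2223122500)/(346247/47150) = 90749755009/16325546050 in ≈ 5.559 in

Q = 90749755009/16325546050 in ≈ 5.559 in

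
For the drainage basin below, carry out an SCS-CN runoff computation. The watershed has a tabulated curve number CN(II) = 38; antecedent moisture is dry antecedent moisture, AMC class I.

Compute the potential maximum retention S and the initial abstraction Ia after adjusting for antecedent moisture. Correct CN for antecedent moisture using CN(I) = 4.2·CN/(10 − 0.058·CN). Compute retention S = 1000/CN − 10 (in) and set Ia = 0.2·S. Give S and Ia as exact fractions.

S = 15500/399 in ≈ 38.847 in; Ia = 3100/399 in ≈ 7.769 in

CN(I) from CN(II)=38: (4.2·38)/(10 − 0.058·38) = 39900/1949 ≈ 20.472
Retention S: 1000/CN − 10 with CN=20.472 → S = 15500/399 ≈ 38.847 in
Initial abstraction Ia = S/5 = (15500/399)/5 = 3100/399 ≈ 7.769 in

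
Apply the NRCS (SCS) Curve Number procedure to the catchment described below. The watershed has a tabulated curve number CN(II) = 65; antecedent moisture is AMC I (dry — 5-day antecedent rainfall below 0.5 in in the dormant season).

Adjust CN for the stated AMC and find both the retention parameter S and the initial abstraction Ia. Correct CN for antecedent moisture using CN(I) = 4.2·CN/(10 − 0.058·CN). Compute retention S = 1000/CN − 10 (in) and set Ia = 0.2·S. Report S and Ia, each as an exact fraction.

S = 500/39 in ≈ 12.821 in; Ia = 100/39 in ≈ 2.564 in

Dry (AMC I): CN(I) = 4.2·65/(10 − 0.058·65) = 273/(623/100) = 3900/89 ≈ 43.820
Max retention: S = 1000/(3900/89) − 10 = 500/39 in (≈ 12.821 in)
Initial abstraction Ia = S/5 = (500/39)/5 = 100/39 ≈ 2.564 in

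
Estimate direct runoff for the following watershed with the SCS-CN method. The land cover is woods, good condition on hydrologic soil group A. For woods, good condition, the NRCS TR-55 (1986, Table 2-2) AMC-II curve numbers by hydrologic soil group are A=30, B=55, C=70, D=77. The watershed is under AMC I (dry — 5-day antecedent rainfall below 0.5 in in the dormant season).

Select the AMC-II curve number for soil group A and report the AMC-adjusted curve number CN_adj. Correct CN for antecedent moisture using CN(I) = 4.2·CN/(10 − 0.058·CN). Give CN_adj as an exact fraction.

NRCS table: woods, good condition, soil group A → CN(II) = 30
Adjust CN=30 to AMC I: 4.2·30/(10 − 0.058·30) → 126 ÷ (413/50) = 900/59 ≈ 15.254

CN_adj = 900/59 ≈ 15.254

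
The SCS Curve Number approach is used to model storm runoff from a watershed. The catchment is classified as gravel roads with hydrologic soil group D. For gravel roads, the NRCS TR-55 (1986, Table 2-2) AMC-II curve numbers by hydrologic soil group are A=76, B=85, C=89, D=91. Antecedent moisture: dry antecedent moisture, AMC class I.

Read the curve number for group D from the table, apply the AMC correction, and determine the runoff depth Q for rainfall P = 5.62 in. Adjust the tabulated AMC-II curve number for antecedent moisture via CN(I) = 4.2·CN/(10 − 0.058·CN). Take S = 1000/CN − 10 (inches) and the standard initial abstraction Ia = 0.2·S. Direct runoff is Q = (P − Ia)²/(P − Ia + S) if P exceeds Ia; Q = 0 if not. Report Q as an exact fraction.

NRCS table: gravel roads, soil group D → CN(II) = 91
Dry (AMC I): CN(I) = 4.2·91/(10 − 0.058·91) = (1911/5)/(2361/500) = 63700/787 ≈ 80.940
S = 1000/(63700/787) − 10 = 1500/637 in ≈ 2.355 in
Ia = 0.2S: 0.2·2.355 = 0.471 in (exactly 300/637)
Excess rainfall: 5.620 − 0.471 = 5.149 in; P > Ia so Q > 0
Q = (163997/31850)²/((163997/31850) + 1500/637) = (26895016009/1014422500)/(238997/31850) = 26895016009/7612054450 in ≈ 3.533 in

Q = 26895016009/7612054450 in ≈ 3.533 in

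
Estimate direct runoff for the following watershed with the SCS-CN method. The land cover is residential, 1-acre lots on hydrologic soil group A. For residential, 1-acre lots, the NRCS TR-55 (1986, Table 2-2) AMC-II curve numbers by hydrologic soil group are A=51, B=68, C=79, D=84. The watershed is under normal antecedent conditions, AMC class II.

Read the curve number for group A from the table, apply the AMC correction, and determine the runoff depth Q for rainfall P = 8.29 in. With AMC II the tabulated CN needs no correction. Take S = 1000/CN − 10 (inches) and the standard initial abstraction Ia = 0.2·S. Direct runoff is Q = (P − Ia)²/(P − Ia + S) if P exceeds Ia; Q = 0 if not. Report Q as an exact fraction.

Q = 1054885441/415542900 in ≈ 2.539 in

NRCS table: residential, 1-acre lots, soil group A → CN(II) = 51
Average conditions: CN = 51 (no AMC adjustment).
Retention S: 1000/CN − 10 with CN=51.000 → S = 490/51 ≈ 9.608 in
Ia = 0.2S: 0.2·9.608 = 1.922 in (exactly 98/51)
Since P=8.290 > Ia=1.922: effective rainfall P−Ia = 32479/5100 in
Q = (32479/5100)²/((32479/5100) + 490/51) = (1054885441/26010000)/(81479/5100) = 1054885441/415542900 in ≈ 2.539 in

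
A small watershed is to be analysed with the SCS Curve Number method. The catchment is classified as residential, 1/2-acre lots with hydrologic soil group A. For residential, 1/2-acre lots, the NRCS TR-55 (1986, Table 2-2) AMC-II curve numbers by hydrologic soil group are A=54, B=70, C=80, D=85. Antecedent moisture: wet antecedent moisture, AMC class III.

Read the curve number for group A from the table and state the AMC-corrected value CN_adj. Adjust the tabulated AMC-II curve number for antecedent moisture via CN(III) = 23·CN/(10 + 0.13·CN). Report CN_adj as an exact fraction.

NRCS table: residential, 1/2-acre lots, soil group A → CN(II) = 54
CN(III) from CN(II)=54: (23·54)/(10 + 0.13·54) = 2700/37 ≈ 72.973

CN_adj = 2700/37 ≈ 72.973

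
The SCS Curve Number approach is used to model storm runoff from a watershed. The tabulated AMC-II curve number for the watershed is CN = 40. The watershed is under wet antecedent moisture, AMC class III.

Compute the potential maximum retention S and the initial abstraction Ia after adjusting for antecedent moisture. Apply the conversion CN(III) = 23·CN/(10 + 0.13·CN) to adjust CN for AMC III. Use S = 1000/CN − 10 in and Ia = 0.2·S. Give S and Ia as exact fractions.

S = 150/23 in ≈ 6.522 in; Ia = 30/23 in ≈ 1.304 in

CN(III) from CN(II)=40: (23·40)/(10 + 0.13·40) = 1150/19 ≈ 60.526
S = 1000/(1150/19) − 10 = 150/23 in ≈ 6.522 in
Initial abstraction Ia = S/5 = (150/23)/5 = 30/23 ≈ 1.304 in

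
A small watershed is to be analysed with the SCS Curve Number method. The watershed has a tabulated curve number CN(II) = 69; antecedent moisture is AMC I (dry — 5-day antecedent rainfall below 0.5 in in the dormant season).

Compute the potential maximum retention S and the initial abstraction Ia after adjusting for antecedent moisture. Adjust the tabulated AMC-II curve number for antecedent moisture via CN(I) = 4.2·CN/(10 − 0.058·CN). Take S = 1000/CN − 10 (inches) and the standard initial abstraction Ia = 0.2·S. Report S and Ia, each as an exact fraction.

Dry (AMC I): CN(I) = 4.2·69/(10 − 0.058·69) = (1449/5)/(2999/500) = 144900/2999 ≈ 48.316
Max retention: S = 1000/(144900/2999) − 10 = 15500/1449 in (≈ 10.697 in)
Initial abstraction Ia = S/5 = (15500/1449)/5 = 3100/1449 ≈ 2.139 in

S = 15500/1449 in ≈ 10.697 in; Ia = 3100/1449 in ≈ 2.139 in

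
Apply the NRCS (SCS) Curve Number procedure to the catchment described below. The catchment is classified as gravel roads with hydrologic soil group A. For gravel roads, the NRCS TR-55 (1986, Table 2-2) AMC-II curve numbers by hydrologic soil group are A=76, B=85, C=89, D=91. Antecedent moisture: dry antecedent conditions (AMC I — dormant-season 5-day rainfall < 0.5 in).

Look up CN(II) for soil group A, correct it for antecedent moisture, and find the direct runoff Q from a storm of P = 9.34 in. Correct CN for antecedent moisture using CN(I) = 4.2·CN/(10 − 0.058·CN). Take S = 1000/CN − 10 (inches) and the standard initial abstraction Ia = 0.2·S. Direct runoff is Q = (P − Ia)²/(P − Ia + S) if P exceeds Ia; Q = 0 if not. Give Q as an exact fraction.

Q = 2715556321/679038150 in ≈ 3.999 in

NRCS table: gravel roads, soil group A → CN(II) = 76
Dry (AMC I): CN(I) = 4.2·76/(10 − 0.058·76) = (1596/5)/(699/125) = 13300/233 ≈ 57.082
Max retention: S = 1000/(13300/233) − 10 = 1000/133 in (≈ 7.519 in)
Initial abstraction Ia = S/5 = (1000/133)/5 = 200/133 ≈ 1.504 in
Since P=9.340 > Ia=1.504: effective rainfall P−Ia = 52111/6650 in
Q: (52111/6650)² ÷ (102111/6650) = 2715556321/679038150 in (≈ 3.999 in)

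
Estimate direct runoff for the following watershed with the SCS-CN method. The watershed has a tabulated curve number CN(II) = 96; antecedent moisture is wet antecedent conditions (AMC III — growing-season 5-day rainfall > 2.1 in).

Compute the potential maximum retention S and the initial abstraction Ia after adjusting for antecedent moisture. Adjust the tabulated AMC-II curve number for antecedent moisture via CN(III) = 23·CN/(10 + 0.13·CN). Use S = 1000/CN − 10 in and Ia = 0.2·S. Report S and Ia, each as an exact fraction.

Wet (AMC III): CN(III) = 23·96/(10 + 0.13·96) = 2208/(562/25) = 27600/281 ≈ 98.221
Max retention: S = 1000/(27600/281) − 10 = 25/138 in (≈ 0.181 in)
Ia = 0.2·(25/138) = 5/138 in ≈ 0.036 in

S = 25/138 in ≈ 0.181 in; Ia = 5/138 in ≈ 0.036 in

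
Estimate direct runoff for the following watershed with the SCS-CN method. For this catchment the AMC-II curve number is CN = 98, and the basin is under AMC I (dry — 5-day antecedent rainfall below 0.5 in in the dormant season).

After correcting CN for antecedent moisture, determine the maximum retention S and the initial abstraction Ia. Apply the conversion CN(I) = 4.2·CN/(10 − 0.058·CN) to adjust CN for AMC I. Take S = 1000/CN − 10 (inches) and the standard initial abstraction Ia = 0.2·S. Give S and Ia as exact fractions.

S = 500/1029 in ≈ 0.486 in; Ia = 100/1029 in ≈ 0.097 in

CN(I) from CN(II)=98: (4.2·98)/(10 − 0.058·98) = 102900/1079 ≈ 95.366
S = 1000/(102900/1079) − 10 = 500/1029 in ≈ 0.486 in
Ia = 0.2S: 0.2·0.486 = 0.097 in (exactly 100/1029)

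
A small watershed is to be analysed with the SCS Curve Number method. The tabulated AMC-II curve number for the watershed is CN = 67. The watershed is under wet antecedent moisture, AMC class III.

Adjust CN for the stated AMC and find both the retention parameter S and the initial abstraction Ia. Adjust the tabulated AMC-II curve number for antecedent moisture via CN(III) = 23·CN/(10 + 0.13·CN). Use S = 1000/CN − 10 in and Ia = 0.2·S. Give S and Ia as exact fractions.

Adjust CN=67 to AMC III: 23·67/(10 + 0.13·67) → 1541 ÷ (1871/100) = 154100/1871 ≈ 82.362
Max retention: S = 1000/(154100/1871) − 10 = 3300/1541 in (≈ 2.141 in)
Ia = 0.2S: 0.2·2.141 = 0.428 in (exactly 660/1541)

S = 3300/1541 in ≈ 2.141 in; Ia = 660/1541 in ≈ 0.428 in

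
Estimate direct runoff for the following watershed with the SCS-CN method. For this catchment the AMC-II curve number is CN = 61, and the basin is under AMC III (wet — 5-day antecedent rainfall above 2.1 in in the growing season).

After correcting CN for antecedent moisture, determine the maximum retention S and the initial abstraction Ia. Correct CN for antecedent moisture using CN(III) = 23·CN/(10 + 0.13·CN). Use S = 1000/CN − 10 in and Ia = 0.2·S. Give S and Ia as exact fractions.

Wet (AMC III): CN(III) = 23·61/(10 + 0.13·61) = 1403/(1793/100) = 140300/1793 ≈ 78.249
S = 1000/(140300/1793) − 10 = 3900/1403 in ≈ 2.780 in
Ia = 0.2·(3900/1403) = 780/1403 in ≈ 0.556 in

S = 3900/1403 in ≈ 2.780 in; Ia = 780/1403 in ≈ 0.556 in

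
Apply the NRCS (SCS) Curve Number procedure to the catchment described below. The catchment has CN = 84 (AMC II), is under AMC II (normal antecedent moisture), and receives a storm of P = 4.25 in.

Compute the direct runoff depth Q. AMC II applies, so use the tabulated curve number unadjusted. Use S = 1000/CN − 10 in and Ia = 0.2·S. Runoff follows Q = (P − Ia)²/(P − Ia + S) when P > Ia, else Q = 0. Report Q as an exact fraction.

CN(II) = 84; AMC II needs no correction.
Retention S: 1000/CN − 10 with CN=84.000 → S = 40/21 ≈ 1.905 in
Ia = 0.2·(40/21) = 8/21 in ≈ 0.381 in
Excess rainfall: 4.250 − 0.381 = 3.869 in; P > Ia so Q > 0
Q: (325/84)² ÷ (485/84) = 21125/8148 in (≈ 2.593 in)

Q = 21125/8148 in ≈ 2.593 in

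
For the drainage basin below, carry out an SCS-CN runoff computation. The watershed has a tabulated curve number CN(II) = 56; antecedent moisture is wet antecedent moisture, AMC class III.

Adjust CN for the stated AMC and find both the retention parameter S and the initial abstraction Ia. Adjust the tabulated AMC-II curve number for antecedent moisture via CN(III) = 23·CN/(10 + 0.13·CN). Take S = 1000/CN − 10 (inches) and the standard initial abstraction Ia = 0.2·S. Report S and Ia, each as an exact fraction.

S = 550/161 in ≈ 3.416 in; Ia = 110/161 in ≈ 0.683 in

Adjust CN=56 to AMC III: 23·56/(10 + 0.13·56) → 1288 ÷ (432/25) = 4025/54 ≈ 74.537
S = 1000/(4025/54) − 10 = 550/161 in ≈ 3.416 in
Ia = 0.2S: 0.2·3.416 = 0.683 in (exactly 110/161)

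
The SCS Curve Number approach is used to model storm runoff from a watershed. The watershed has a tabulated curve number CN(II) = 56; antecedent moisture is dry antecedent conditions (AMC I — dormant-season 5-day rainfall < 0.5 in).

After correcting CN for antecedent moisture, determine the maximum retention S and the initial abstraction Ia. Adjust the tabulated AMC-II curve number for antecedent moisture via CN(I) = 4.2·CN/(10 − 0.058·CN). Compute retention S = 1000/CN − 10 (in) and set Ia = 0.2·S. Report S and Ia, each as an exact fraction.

S = 2750/147 in ≈ 18.707 in; Ia = 550/147 in ≈ 3.741 in

Adjust CN=56 to AMC I: 4.2·56/(10 − 0.058·56) → (1176/5) ÷ (844/125) = 7350/211 ≈ 34.834
S = 1000/(7350/211) − 10 = 2750/147 in ≈ 18.707 in
Ia = 0.2·(2750/147) = 550/147 in ≈ 3.741 in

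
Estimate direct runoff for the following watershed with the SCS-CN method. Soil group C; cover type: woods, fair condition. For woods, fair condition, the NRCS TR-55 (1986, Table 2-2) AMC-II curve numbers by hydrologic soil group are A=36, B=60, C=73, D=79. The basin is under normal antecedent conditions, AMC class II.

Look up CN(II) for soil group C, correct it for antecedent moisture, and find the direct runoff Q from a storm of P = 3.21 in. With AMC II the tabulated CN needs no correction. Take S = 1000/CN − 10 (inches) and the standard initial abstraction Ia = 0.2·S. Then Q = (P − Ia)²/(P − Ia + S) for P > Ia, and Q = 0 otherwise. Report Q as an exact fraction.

Q = 108396363/109580300 in ≈ 0.989 in

NRCS table: woods, fair condition, soil group C → CN(II) = 73
AMC II — tabulated CN = 73 applies directly.
S = 1000/73 − 10 = 270/73 in ≈ 3.699 in
Initial abstraction Ia = S/5 = (270/73)/5 = 54/73 ≈ 0.740 in
P − Ia = 3.210 − 0.740 = 18033/7300 ≈ 2.470 in (> 0, runoff occurs)
Q: (18033/7300)² ÷ (45033/7300) = 108396363/109580300 in (≈ 0.989 in)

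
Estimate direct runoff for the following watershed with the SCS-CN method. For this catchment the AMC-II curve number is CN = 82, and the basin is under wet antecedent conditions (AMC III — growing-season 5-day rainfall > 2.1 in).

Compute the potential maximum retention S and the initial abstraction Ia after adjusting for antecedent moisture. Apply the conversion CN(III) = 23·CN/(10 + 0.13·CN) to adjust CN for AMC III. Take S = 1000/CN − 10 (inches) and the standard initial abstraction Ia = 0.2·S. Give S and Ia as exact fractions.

S = 900/943 in ≈ 0.954 in; Ia = 180/943 in ≈ 0.191 in

Wet (AMC III): CN(III) = 23·82/(10 + 0.13·82) = 1886/(1033/50) = 94300/1033 ≈ 91.288
Max retention: S = 1000/(94300/1033) − 10 = 900/943 in (≈ 0.954 in)
Ia = 0.2S: 0.2·0.954 = 0.191 in (exactly 180/943)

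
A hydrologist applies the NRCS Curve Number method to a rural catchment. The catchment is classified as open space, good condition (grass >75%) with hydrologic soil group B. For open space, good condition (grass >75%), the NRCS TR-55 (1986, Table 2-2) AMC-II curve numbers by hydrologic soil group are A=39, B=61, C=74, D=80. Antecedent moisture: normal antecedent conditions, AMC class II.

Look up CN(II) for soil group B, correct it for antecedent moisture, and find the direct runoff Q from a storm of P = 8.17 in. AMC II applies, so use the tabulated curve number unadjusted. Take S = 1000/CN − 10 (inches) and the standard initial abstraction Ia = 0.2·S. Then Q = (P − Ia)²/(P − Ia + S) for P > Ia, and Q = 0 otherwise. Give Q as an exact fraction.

Q = 1767109369/494325700 in ≈ 3.575 in

NRCS table: open space, good condition (grass >75%), soil group B → CN(II) = 61
AMC II — tabulated CN = 61 applies directly.
Retention S: 1000/CN − 10 with CN=61.000 → S = 390/61 ≈ 6.393 in
Initial abstraction Ia = S/5 = (390/61)/5 = 78/61 ≈ 1.279 in
Excess rainfall: 8.170 − 1.279 = 6.891 in; P > Ia so Q > 0
Q = (42037/6100)²/((42037/6100) + 390/61) = (1767109369/37210000)/(81037/6100) = 1767109369/494325700 in ≈ 3.575 in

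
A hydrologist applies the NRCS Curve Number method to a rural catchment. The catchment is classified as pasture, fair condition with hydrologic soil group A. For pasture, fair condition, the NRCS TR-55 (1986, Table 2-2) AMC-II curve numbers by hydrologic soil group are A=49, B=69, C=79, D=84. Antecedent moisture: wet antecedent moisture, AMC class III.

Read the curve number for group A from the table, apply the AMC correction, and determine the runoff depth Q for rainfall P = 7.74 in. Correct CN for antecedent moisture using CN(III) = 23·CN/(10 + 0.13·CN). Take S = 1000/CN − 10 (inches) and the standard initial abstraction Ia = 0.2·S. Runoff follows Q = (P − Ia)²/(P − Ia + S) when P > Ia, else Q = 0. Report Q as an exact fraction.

NRCS table: pasture, fair condition, soil group A → CN(II) = 49
CN(III) from CN(II)=49: (23·49)/(10 + 0.13·49) = 112700/1637 ≈ 68.845
S = 1000/(112700/1637) − 10 = 5100/1127 in ≈ 4.525 in
Ia = 0.2S: 0.2·4.525 = 0.905 in (exactly 1020/1127)
Since P=7.740 > Ia=0.905: effective rainfall P−Ia = 385149/56350 in
Q: (385149/56350)² ÷ (640149/56350) = 49446584067/12024132050 in (≈ 4.112 in)

Q = 49446584067/12024132050 in ≈ 4.112 in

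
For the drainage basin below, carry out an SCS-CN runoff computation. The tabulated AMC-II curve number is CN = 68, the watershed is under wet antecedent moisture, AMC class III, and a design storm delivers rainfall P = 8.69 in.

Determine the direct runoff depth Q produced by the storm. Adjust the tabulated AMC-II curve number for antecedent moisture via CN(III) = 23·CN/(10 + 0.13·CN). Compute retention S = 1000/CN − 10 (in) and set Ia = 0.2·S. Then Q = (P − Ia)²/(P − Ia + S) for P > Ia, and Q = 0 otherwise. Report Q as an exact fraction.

Q = 104832840841/15787758900 in ≈ 6.640 in

CN(III) from CN(II)=68: (23·68)/(10 + 0.13·68) = 39100/471 ≈ 83.015
Retention S: 1000/CN − 10 with CN=83.015 → S = 800/391 ≈ 2.046 in
Initial abstraction Ia = S/5 = (800/391)/5 = 160/391 ≈ 0.409 in
Since P=8.690 > Ia=0.409: effective rainfall P−Ia = 323779/39100 in
Q: (323779/39100)² ÷ (403779/39100) = 104832840841/15787758900 in (≈ 6.640 in)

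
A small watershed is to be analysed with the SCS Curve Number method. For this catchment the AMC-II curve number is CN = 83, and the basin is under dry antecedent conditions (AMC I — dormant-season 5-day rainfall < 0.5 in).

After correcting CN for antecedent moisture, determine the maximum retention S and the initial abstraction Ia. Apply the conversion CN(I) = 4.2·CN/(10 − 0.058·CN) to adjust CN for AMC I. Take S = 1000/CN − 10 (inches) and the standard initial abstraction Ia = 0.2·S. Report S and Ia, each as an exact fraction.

Dry (AMC I): CN(I) = 4.2·83/(10 − 0.058·83) = (1743/5)/(2593/500) = 174300/2593 ≈ 67.219
S = 1000/(174300/2593) − 10 = 8500/1743 in ≈ 4.877 in
Ia = 0.2S: 0.2·4.877 = 0.975 in (exactly 1700/1743)

S = 8500/1743 in ≈ 4.877 in; Ia = 1700/1743 in ≈ 0.975 in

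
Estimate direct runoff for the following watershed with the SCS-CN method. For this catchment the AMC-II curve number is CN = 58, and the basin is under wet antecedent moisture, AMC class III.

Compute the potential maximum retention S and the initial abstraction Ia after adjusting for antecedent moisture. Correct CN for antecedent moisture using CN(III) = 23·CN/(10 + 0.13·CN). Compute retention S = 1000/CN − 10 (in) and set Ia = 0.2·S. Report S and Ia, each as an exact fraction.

Adjust CN=58 to AMC III: 23·58/(10 + 0.13·58) → 1334 ÷ (877/50) = 66700/877 ≈ 76.055
Retention S: 1000/CN − 10 with CN=76.055 → S = 2100/667 ≈ 3.148 in
Initial abstraction Ia = S/5 = (2100/667)/5 = 420/667 ≈ 0.630 in

S = 2100/667 in ≈ 3.148 in; Ia = 420/667 in ≈ 0.630 in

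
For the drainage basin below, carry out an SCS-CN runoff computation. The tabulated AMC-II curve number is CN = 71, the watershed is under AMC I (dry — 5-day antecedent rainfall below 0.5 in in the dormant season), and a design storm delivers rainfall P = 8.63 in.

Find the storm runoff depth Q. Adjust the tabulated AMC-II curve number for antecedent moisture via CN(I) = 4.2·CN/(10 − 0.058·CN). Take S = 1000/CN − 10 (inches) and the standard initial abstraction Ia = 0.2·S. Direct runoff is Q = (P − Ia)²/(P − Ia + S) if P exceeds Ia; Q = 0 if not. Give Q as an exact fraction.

Dry (AMC I): CN(I) = 4.2·71/(10 − 0.058·71) = (1491/5)/(2941/500) = 149100/2941 ≈ 50.697
S = 1000/(149100/2941) − 10 = 14500/1491 in ≈ 9.725 in
Ia = 0.2S: 0.2·9.725 = 1.945 in (exactly 2900/1491)
P − Ia = 8.630 − 1.945 = 996733/149100 ≈ 6.685 in (> 0, runoff occurs)
Q: (996733/149100)² ÷ (2446733/149100) = 993476673289/364807890300 in (≈ 2.723 in)

Q = 993476673289/364807890300 in ≈ 2.723 in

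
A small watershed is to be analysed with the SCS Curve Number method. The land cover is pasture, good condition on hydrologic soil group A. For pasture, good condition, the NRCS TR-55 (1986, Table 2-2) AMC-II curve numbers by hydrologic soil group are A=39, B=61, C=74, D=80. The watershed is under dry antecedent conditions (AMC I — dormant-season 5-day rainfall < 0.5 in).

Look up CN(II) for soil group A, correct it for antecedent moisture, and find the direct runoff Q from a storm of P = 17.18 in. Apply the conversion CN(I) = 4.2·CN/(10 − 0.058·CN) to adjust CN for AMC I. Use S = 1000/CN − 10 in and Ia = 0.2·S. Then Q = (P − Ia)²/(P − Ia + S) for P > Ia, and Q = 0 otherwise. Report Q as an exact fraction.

NRCS table: pasture, good condition, soil group A → CN(II) = 39
Adjust CN=39 to AMC I: 4.2·39/(10 − 0.058·39) → (819/5) ÷ (3869/500) = 81900/3869 ≈ 21.168
Retention S: 1000/CN − 10 with CN=21.168 → S = 30500/819 ≈ 37.241 in
Initial abstraction Ia = S/5 = (30500/819)/5 = 6100/819 ≈ 7.448 in
Since P=17.180 > Ia=7.448: effective rainfall P−Ia = 398521/40950 in
Q = (398521/40950)²/((398521/40950) + 30500/819) = (158818987441/1676902500)/(1923521/40950) = 158818987441/78768184950 in ≈ 2.016 in

Q = 158818987441/78768184950 in ≈ 2.016 in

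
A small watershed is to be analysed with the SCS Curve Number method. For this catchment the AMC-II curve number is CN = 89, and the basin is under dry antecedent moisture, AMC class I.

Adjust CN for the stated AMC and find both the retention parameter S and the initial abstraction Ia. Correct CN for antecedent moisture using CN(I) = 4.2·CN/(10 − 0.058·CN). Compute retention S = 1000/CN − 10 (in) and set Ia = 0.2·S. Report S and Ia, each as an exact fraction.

S = 5500/1869 in ≈ 2.943 in; Ia = 1100/1869 in ≈ 0.589 in

Adjust CN=89 to AMC I: 4.2·89/(10 − 0.058·89) → (1869/5) ÷ (2419/500) = 186900/2419 ≈ 77.263
Retention S: 1000/CN − 10 with CN=77.263 → S = 5500/1869 ≈ 2.943 in
Initial abstraction Ia = S/5 = (5500/1869)/5 = 1100/1869 ≈ 0.589 in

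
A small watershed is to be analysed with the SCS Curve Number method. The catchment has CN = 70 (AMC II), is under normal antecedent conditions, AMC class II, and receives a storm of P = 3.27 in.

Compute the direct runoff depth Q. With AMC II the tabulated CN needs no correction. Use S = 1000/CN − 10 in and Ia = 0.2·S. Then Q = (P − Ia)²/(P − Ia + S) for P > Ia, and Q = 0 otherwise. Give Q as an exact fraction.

Q = 316969/364700 in ≈ 0.869 in

AMC II — tabulated CN = 70 applies directly.
Max retention: S = 1000/70 − 10 = 30/7 in (≈ 4.286 in)
Ia = 0.2·(30/7) = 6/7 in ≈ 0.857 in
Excess rainfall: 3.270 − 0.857 = 2.413 in; P > Ia so Q > 0
Q: (1689/700)² ÷ (4689/700) = 316969/364700 in (≈ 0.869 in)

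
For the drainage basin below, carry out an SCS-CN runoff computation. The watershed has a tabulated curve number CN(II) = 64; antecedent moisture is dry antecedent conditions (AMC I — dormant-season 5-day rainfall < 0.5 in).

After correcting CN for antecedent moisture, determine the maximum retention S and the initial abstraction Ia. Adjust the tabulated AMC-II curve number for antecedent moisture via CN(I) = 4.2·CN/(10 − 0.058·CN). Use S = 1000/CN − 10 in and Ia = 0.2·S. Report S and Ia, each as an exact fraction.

CN(I) from CN(II)=64: (4.2·64)/(10 − 0.058·64) = 5600/131 ≈ 42.748
S = 1000/(5600/131) − 10 = 375/28 in ≈ 13.393 in
Initial abstraction Ia = S/5 = (375/28)/5 = 75/28 ≈ 2.679 in

S = 375/28 in ≈ 13.393 in; Ia = 75/28 in ≈ 2.679 in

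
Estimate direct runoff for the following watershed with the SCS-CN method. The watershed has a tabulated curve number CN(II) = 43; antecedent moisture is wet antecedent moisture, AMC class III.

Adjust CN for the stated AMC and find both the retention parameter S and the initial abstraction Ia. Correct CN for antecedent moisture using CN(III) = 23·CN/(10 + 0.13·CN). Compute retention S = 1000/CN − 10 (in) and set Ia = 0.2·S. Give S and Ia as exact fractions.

S = 5700/989 in ≈ 5.763 in; Ia = 1140/989 in ≈ 1.153 in

CN(III) from CN(II)=43: (23·43)/(10 + 0.13·43) = 98900/1559 ≈ 63.438
Retention S: 1000/CN − 10 with CN=63.438 → S = 5700/989 ≈ 5.763 in
Ia = 0.2S: 0.2·5.763 = 1.153 in (exactly 1140/989)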